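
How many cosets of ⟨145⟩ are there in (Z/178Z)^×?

The order of 145 must divide φ(178) = φ(2)·φ(89) = 1·88 = 88 = 2^3 · 11.
Divisors of 88: 1, 2, 4, 8, 11, 22, 44, 88.
Test each divisor d:
145^1 ≡ 145 (mod 178)
145^2 ≡ 21 (mod 178)
145^4 ≡ 85 (mod 178)
145^8 ≡ 105 (mod 178)
145^11 ≡ 37 (mod 178)
145^22 ≡ 123 (mod 178)
145^44 ≡ 177 (mod 178)
145^88 ≡ 1 (mod 178) ✓
Thus |⟨145⟩| = ord(145) = 88.
Index = |(Z/178Z)^×| / |⟨145⟩| = 88 / 88 = 1.

1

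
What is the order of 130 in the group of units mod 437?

198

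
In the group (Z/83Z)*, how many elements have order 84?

0

φ(83) = 83 − 1 = 82 = 2 · 41.
In a cyclic group of order 82, there are φ(d) elements of order d for each divisor d of 82, and zero for non-divisors.
Here 82 is not a multiple of 84, so there are no elements of order 84.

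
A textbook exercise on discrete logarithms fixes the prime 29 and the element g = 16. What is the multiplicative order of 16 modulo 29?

Since 16 ∈ (Z/29Z)^×, its order divides φ(29) = 29 − 1 = 28 = 2^2 · 7.
Divisors of 28: 1, 2, 4, 7, 14, 28.
Check 16^d mod 29 for each divisor in increasing order:
16^1 ≡ 16
16^2 ≡ 24
16^4 ≡ 25
16^7 ≡ 1
Hence ord(16) = 7.

7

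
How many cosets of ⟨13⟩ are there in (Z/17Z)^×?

4

Since 13 ∈ (Z/17Z)^×, its order divides φ(17) = 17 − 1 = 16 = 2^4.
Divisors of 16: 1, 2, 4, 8, 16.
Test each divisor d:
13^1 ≡ 13 (mod 17)
13^2 ≡ 16 (mod 17)
13^4 ≡ 1 (mod 17) ✓
The order of 13 is 4, so the subgroup it generates has 4 elements.
The index is φ(17) / ord(13) = 16 / 4 = 4.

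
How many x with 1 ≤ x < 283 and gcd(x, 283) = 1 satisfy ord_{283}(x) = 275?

φ(283) = 283 − 1 = 282 = 2 · 3 · 47.
In a cyclic group of order 282, there are φ(d) elements of order d for each divisor d of 282, and zero for non-divisors.
Since 275 ∤ 282, the count is 0.

0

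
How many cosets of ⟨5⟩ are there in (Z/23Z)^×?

By Lagrange's theorem, ord_23(5) divides φ(23) = 23 − 1 = 22 = 2 · 11.
Divisors of 22: 1, 2, 11, 22.
Check 5^d mod 23 for each divisor in increasing order:
5^1 ≡ 5 (mod 23)
5^2 ≡ 2 (mod 23)
5^11 ≡ 22 (mod 23)
5^22 ≡ 1 (mod 23) ✓
Thus |⟨5⟩| = ord(5) = 22.
Index = |(Z/23Z)^×| / |⟨5⟩| = 22 / 22 = 1.

1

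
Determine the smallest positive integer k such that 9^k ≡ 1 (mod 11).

The order of 9 must divide φ(11) = 11 − 1 = 10 = 2 · 5.
Divisors of 10: 1, 2, 5, 10.
Check 9^d mod 11 for each divisor in increasing order:
9^1 ≡ 9 (mod 11)
9^2 ≡ 4 (mod 11)
9^5 ≡ 1 (mod 11) ✓
Therefore the multiplicative order of 9 modulo 11 is 5.

5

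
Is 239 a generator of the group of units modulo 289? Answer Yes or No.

φ(289) = φ(17^2) = 17·(17−1) = 272 = 2^4 · 17.
An element g generates (Z/289Z)^× iff g^(272/q) ≢ 1 (mod 289) for each prime q ∈ {2, 17}.
239^136 ≡ 1 (mod 289)  [q = 2: ≡ 1 ✗]
239^16 ≡ 52 (mod 289)  [q = 17: ≢ 1 ✓]
Since 239^136 ≡ 1, the order of 239 divides 136 < 272, so 239 is not a primitive root.

No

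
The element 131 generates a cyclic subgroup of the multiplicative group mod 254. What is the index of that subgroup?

By Lagrange's theorem, ord_254(131) divides φ(254) = φ(2)·φ(127) = 1·126 = 126 = 2 · 3^2 · 7.
Divisors of 126: 1, 2, 3, 6, 7, 9, 14, 18, 21, 42, 63, 126.
Check 131^d mod 254 for each divisor in increasing order:
131^1 ≡ 131
131^2 ≡ 143
131^3 ≡ 191
131^6 ≡ 159
131^7 ≡ 1
So ord_254(131) = 7, hence |⟨131⟩| = 7.
Index = |(Z/254Z)^×| / |⟨131⟩| = 126 / 7 = 18.

18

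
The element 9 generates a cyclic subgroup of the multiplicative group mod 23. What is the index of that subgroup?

2

The order of 9 must divide φ(23) = 23 − 1 = 22 = 2 · 11.
Divisors of 22: 1, 2, 11, 22.
Check 9^d mod 23 for each divisor in increasing order:
9^1 ≡ 9 (mod 23)
9^2 ≡ 12 (mod 23)
9^11 ≡ 1 (mod 23) ✓
The order of 9 is 11, so the subgroup it generates has 11 elements.
The index is φ(23) / ord(9) = 22 / 11 = 2.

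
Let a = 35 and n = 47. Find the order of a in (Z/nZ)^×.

46

ord(35) | φ(47) = 47 − 1 = 46 = 2 · 23.
Divisors of 46: 1, 2, 23, 46.
Check 35^d mod 47 for each divisor in increasing order:
35^1 ≡ 35 (mod 47)
35^2 ≡ 3 (mod 47)
35^23 ≡ 46 (mod 47)
35^46 ≡ 1 (mod 47) ✓
So ord_47(35) = 46.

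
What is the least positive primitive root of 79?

φ(79) = 79 − 1 = 78 = 2 · 3 · 13.
Test candidates g = 2, 3, … against the prime factors q ∈ {2, 3, 13} of φ(79): g is a generator iff g^(78/q) ≢ 1 for every such q.
g = 2: 2^39 ≡ 1 — hits 1, so not a primitive root.
g = 3: 3^39 ≡ 78; 3^26 ≡ 23; 3^6 ≡ 18 — none is 1, so 3 is a primitive root.
The smallest primitive root modulo 79 is 3.

3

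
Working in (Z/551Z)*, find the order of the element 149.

126

By Lagrange's theorem, ord_551(149) divides φ(551) = φ(19·29) = (19−1)·(29−1) = 18·28 = 504 = 2^3 · 3^2 · 7.
Divisors of 504: 1, 2, 3, 4, 6, 7, 8, 9, 12, 14, 18, 21, 24, 28, 36, 42, 56, 63, 72, 84, 126, 168, 252, 504.
Check 149^d mod 551 for each divisor in increasing order:
149^1 ≡ 149
149^2 ≡ 161
149^3 ≡ 296
149^4 ≡ 24
149^6 ≡ 7
149^7 ≡ 492
149^8 ≡ 25
149^9 ≡ 419
149^12 ≡ 49
149^14 ≡ 175
149^18 ≡ 343
149^21 ≡ 144
149^24 ≡ 197
149^28 ≡ 320
149^36 ≡ 286
149^42 ≡ 349
149^56 ≡ 465
149^63 ≡ 115
149^72 ≡ 248
149^84 ≡ 30
149^126 ≡ 1
Hence ord(149) = 126.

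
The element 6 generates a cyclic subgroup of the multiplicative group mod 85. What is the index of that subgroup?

4

ord(6) | φ(85) = φ(5·17) = (5−1)·(17−1) = 4·16 = 64 = 2^6.
Divisors of 64: 1, 2, 4, 8, 16, 32, 64.
Evaluate successive powers at the divisors of 64:
6^1 ≡ 6 (mod 85)
6^2 ≡ 36 (mod 85)
6^4 ≡ 21 (mod 85)
6^8 ≡ 16 (mod 85)
6^16 ≡ 1 (mod 85) ✓
Thus |⟨6⟩| = ord(6) = 16.
The index is φ(85) / ord(6) = 64 / 16 = 4.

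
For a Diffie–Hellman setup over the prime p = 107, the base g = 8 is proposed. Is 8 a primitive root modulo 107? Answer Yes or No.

Yes

φ(107) = 107 − 1 = 106 = 2 · 53.
Test 8^(106/q) mod 107 for each prime factor q of 106:
8^53 ≡ 106 (mod 107)  [q = 2: ≢ 1 ✓]
8^2 ≡ 64 (mod 107)  [q = 53: ≢ 1 ✓]
All checks pass, so 8 has order 106 and is a primitive root modulo 107.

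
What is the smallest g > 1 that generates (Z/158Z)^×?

3

φ(158) = φ(2)·φ(79) = 1·78 = 78 = 2 · 3 · 13.
g is a primitive root iff g^(78/q) ≢ 1 (mod 158) for each prime q ∈ {2, 3, 13}.
g = 2: gcd(2, 158) = 2 > 1, not a unit — skip.
g = 3: 3^39 ≡ 157; 3^26 ≡ 23; 3^6 ≡ 97 — none is 1, so 3 is a primitive root.
Hence the least primitive root of 158 is 3.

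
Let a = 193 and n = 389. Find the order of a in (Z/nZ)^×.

97

ord(193) | φ(389) = 389 − 1 = 388 = 2^2 · 97.
Divisors of 388: 1, 2, 4, 97, 194, 388.
Compute 193^d (mod 389) for the divisors d until we hit 1:
193^1 ≡ 193 (mod 389)
193^2 ≡ 294 (mod 389)
193^4 ≡ 78 (mod 389)
193^97 ≡ 1 (mod 389) ✓
So ord_389(193) = 97.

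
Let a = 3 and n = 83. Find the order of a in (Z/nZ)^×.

By Lagrange's theorem, ord_83(3) divides φ(83) = 83 − 1 = 82 = 2 · 41.
Divisors of 82: 1, 2, 41, 82.
Evaluate successive powers at the divisors of 82:
3^1 ≡ 3 (mod 83)
3^2 ≡ 9 (mod 83)
3^41 ≡ 1 (mod 83) ✓
So ord_83(3) = 41.

41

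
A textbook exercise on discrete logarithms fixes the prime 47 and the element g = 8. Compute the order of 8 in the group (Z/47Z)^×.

23

By Lagrange's theorem, ord_47(8) divides φ(47) = 47 − 1 = 46 = 2 · 23.
Divisors of 46: 1, 2, 23, 46.
Evaluate successive powers at the divisors of 46:
8^1 ≡ 8 (mod 47)
8^2 ≡ 17 (mod 47)
8^23 ≡ 1 (mod 47) ✓
Hence ord(8) = 23.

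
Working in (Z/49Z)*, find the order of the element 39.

21

By Lagrange's theorem, ord_49(39) divides φ(49) = φ(7^2) = 7·(7−1) = 42 = 2 · 3 · 7.
Divisors of 42: 1, 2, 3, 6, 7, 14, 21, 42.
Check 39^d mod 49 for each divisor in increasing order:
39^1 ≡ 39
39^2 ≡ 2
39^3 ≡ 29
39^6 ≡ 8
39^7 ≡ 18
39^14 ≡ 30
39^21 ≡ 1
So ord_49(39) = 21.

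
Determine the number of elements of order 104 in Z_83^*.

0

φ(83) = 83 − 1 = 82 = 2 · 41.
(Z/83Z)^× is cyclic (|G| = 82); a cyclic group of order m has exactly φ(d) elements of each order d | m, and none otherwise.
Here 82 is not a multiple of 104, so there are no elements of order 104.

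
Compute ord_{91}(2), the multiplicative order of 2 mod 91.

12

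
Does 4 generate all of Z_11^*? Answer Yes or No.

No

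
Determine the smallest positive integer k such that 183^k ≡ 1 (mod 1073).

The order of 183 must divide φ(1073) = φ(29·37) = (29−1)·(37−1) = 28·36 = 1008 = 2^4 · 3^2 · 7.
Divisors of 1008: 1, 2, 3, 4, 6, 7, 8, 9, 12, 14, 16, 18, 21, 24, 28, 36, 42, 48, 56, 63, 72, 84, 112, 126, 144, 168, 252, 336, 504, 1008.
Evaluate successive powers at the divisors of 1008:
183^1 ≡ 183
183^2 ≡ 226
183^3 ≡ 584
183^4 ≡ 645
183^6 ≡ 915
183^7 ≡ 57
183^8 ≡ 774
183^9 ≡ 6
183^12 ≡ 285
183^14 ≡ 30
183^16 ≡ 342
183^18 ≡ 36
183^21 ≡ 637
183^24 ≡ 750
183^28 ≡ 900
183^36 ≡ 223
183^42 ≡ 175
183^48 ≡ 248
183^56 ≡ 958
183^63 ≡ 956
183^72 ≡ 371
183^84 ≡ 581
183^112 ≡ 349
183^126 ≡ 813
183^144 ≡ 297
183^168 ≡ 639
183^252 ≡ 1
Hence ord(183) = 252.

252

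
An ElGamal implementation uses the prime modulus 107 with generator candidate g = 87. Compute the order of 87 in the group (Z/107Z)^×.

By Lagrange's theorem, ord_107(87) divides φ(107) = 107 − 1 = 106 = 2 · 53.
Divisors of 106: 1, 2, 53, 106.
Evaluate successive powers at the divisors of 106:
87^1 ≡ 87
87^2 ≡ 79
87^53 ≡ 1
Hence ord(87) = 53.

53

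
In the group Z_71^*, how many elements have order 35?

24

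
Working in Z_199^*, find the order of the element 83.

The order of 83 must divide φ(199) = 199 − 1 = 198 = 2 · 3^2 · 11.
Divisors of 198: 1, 2, 3, 6, 9, 11, 18, 22, 33, 66, 99, 198.
Compute 83^d (mod 199) for the divisors d until we hit 1:
83^1 ≡ 83 (mod 199)
83^2 ≡ 123 (mod 199)
83^3 ≡ 60 (mod 199)
83^6 ≡ 18 (mod 199)
83^9 ≡ 85 (mod 199)
83^11 ≡ 107 (mod 199)
83^18 ≡ 61 (mod 199)
83^22 ≡ 106 (mod 199)
83^33 ≡ 198 (mod 199)
83^66 ≡ 1 (mod 199) ✓
Hence ord(83) = 66.

66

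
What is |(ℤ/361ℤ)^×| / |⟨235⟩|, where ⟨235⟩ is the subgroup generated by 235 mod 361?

6

By Lagrange's theorem, ord_361(235) divides φ(361) = φ(19^2) = 19·(19−1) = 342 = 2 · 3^2 · 19.
Divisors of 342: 1, 2, 3, 6, 9, 18, 19, 38, 57, 114, 171, 342.
Check 235^d mod 361 for each divisor in increasing order:
235^1 ≡ 235
235^2 ≡ 353
235^3 ≡ 286
235^6 ≡ 210
235^9 ≡ 134
235^18 ≡ 267
235^19 ≡ 292
235^38 ≡ 68
235^57 ≡ 1
The order of 235 is 57, so the subgroup it generates has 57 elements.
Index = |(Z/361Z)^×| / |⟨235⟩| = 342 / 57 = 6.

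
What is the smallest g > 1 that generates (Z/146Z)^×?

5

φ(146) = φ(2)·φ(73) = 1·72 = 72 = 2^3 · 3^2.
g is a primitive root iff g^(72/q) ≢ 1 (mod 146) for each prime q ∈ {2, 3}.
g = 2: gcd(2, 146) = 2 > 1, not a unit — skip.
g = 3: 3^36 ≡ 1 — hits 1, so not a primitive root.
g = 4: gcd(4, 146) = 2 > 1, not a unit — skip.
g = 5: 5^36 ≡ 145; 5^24 ≡ 81 — none is 1, so 5 is a primitive root.
The smallest primitive root modulo 146 is 5.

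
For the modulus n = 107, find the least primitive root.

φ(107) = 107 − 1 = 106 = 2 · 53.
g is a primitive root iff g^(106/q) ≢ 1 (mod 107) for each prime q ∈ {2, 53}.
g = 2: 2^53 ≡ 106; 2^2 ≡ 4 — none is 1, so 2 is a primitive root.
The smallest primitive root modulo 107 is 2.

2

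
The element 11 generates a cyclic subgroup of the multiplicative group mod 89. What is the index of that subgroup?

4

ord(11) | φ(89) = 89 − 1 = 88 = 2^3 · 11.
Divisors of 88: 1, 2, 4, 8, 11, 22, 44, 88.
Check 11^d mod 89 for each divisor in increasing order:
11^1 ≡ 11 (mod 89)
11^2 ≡ 32 (mod 89)
11^4 ≡ 45 (mod 89)
11^8 ≡ 67 (mod 89)
11^11 ≡ 88 (mod 89)
11^22 ≡ 1 (mod 89) ✓
Thus |⟨11⟩| = ord(11) = 22.
The index is φ(89) / ord(11) = 88 / 22 = 4.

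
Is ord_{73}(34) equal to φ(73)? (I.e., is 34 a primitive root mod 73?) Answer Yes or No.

φ(73) = 73 − 1 = 72 = 2^3 · 3^2.
34 is a primitive root mod 73 iff 34^(φ(73)/q) ≢ 1 for every prime q | φ(73), i.e. q ∈ {2, 3}.
34^36 ≡ 72 (mod 73)  [q = 2: ≢ 1 ✓]
34^24 ≡ 64 (mod 73)  [q = 3: ≢ 1 ✓]
None equal 1, so ord_73(34) = 72: 34 is a primitive root.

Yes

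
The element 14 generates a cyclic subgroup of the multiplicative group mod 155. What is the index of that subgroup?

4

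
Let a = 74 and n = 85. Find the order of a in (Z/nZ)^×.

16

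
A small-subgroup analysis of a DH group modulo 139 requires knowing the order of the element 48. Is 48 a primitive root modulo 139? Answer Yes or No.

No

φ(139) = 139 − 1 = 138 = 2 · 3 · 23.
48 is a primitive root mod 139 iff 48^(φ(139)/q) ≢ 1 for every prime q | φ(139), i.e. q ∈ {2, 3, 23}.
48^69 ≡ 138 (mod 139)  [q = 2: ≢ 1 ✓]
48^46 ≡ 1 (mod 139)  [q = 3: ≡ 1 ✗]
48^6 ≡ 63 (mod 139)  [q = 23: ≢ 1 ✓]
The check at q = 3 fails, so 48 generates a proper subgroup.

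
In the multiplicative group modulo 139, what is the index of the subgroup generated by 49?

2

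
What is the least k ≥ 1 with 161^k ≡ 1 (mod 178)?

44

The order of 161 must divide φ(178) = φ(2)·φ(89) = 1·88 = 88 = 2^3 · 11.
Divisors of 88: 1, 2, 4, 8, 11, 22, 44, 88.
Evaluate successive powers at the divisors of 88:
161^1 ≡ 161 (mod 178)
161^2 ≡ 111 (mod 178)
161^4 ≡ 39 (mod 178)
161^8 ≡ 97 (mod 178)
161^11 ≡ 123 (mod 178)
161^22 ≡ 177 (mod 178)
161^44 ≡ 1 (mod 178) ✓
Therefore the multiplicative order of 161 modulo 178 is 44.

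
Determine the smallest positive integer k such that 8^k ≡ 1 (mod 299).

44

The order of 8 must divide φ(299) = φ(13·23) = (13−1)·(23−1) = 12·22 = 264 = 2^3 · 3 · 11.
Divisors of 264: 1, 2, 3, 4, 6, 8, 11, 12, 22, 24, 33, 44, 66, 88, 132, 264.
Evaluate successive powers at the divisors of 264:
8^1 ≡ 8
8^2 ≡ 64
8^3 ≡ 213
8^4 ≡ 209
8^6 ≡ 220
8^8 ≡ 27
8^11 ≡ 70
8^12 ≡ 261
8^22 ≡ 116
8^24 ≡ 248
8^33 ≡ 47
8^44 ≡ 1
Therefore the multiplicative order of 8 modulo 299 is 44.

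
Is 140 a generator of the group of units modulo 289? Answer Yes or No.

No

φ(289) = φ(17^2) = 17·(17−1) = 272 = 2^4 · 17.
140 is a primitive root mod 289 iff 140^(φ(289)/q) ≢ 1 for every prime q | φ(289), i.e. q ∈ {2, 17}.
140^136 ≡ 1 (mod 289)  [q = 2: ≡ 1 ✗]
140^16 ≡ 120 (mod 289)  [q = 17: ≢ 1 ✓]
Since 140^136 ≡ 1, the order of 140 divides 136 < 272, so 140 is not a primitive root.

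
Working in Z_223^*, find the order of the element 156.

111

Since 156 ∈ (Z/223Z)^×, its order divides φ(223) = 223 − 1 = 222 = 2 · 3 · 37.
Divisors of 222: 1, 2, 3, 6, 37, 74, 111, 222.
Evaluate successive powers at the divisors of 222:
156^1 ≡ 156 (mod 223)
156^2 ≡ 29 (mod 223)
156^3 ≡ 64 (mod 223)
156^6 ≡ 82 (mod 223)
156^37 ≡ 39 (mod 223)
156^74 ≡ 183 (mod 223)
156^111 ≡ 1 (mod 223) ✓
So ord_223(156) = 111.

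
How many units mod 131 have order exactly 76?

0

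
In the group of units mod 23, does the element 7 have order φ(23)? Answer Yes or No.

Yes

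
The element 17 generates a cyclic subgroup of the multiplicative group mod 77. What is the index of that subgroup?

ord(17) | φ(77) = φ(7·11) = (7−1)·(11−1) = 6·10 = 60 = 2^2 · 3 · 5.
Divisors of 60: 1, 2, 3, 4, 5, 6, 10, 12, 15, 20, 30, 60.
Test each divisor d:
17^1 ≡ 17
17^2 ≡ 58
17^3 ≡ 62
17^4 ≡ 53
17^5 ≡ 54
17^6 ≡ 71
17^10 ≡ 67
17^12 ≡ 36
17^15 ≡ 76
17^20 ≡ 23
17^30 ≡ 1
So ord_77(17) = 30, hence |⟨17⟩| = 30.
Index = |(Z/77Z)^×| / |⟨17⟩| = 60 / 30 = 2.

2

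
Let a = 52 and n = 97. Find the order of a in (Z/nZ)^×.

The order of 52 must divide φ(97) = 97 − 1 = 96 = 2^5 · 3.
Divisors of 96: 1, 2, 3, 4, 6, 8, 12, 16, 24, 32, 48, 96.
Compute 52^d (mod 97) for the divisors d until we hit 1:
52^1 ≡ 52 (mod 97)
52^2 ≡ 85 (mod 97)
52^3 ≡ 55 (mod 97)
52^4 ≡ 47 (mod 97)
52^6 ≡ 18 (mod 97)
52^8 ≡ 75 (mod 97)
52^12 ≡ 33 (mod 97)
52^16 ≡ 96 (mod 97)
52^24 ≡ 22 (mod 97)
52^32 ≡ 1 (mod 97) ✓
So ord_97(52) = 32.

32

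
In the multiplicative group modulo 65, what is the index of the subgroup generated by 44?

12

ord(44) | φ(65) = φ(5·13) = (5−1)·(13−1) = 4·12 = 48 = 2^4 · 3.
Divisors of 48: 1, 2, 3, 4, 6, 8, 12, 16, 24, 48.
Evaluate successive powers at the divisors of 48:
44^1 ≡ 44
44^2 ≡ 51
44^3 ≡ 34
44^4 ≡ 1
The order of 44 is 4, so the subgroup it generates has 4 elements.
Index = |(Z/65Z)^×| / |⟨44⟩| = 48 / 4 = 12.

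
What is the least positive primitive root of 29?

φ(29) = 29 − 1 = 28 = 2^2 · 7.
g is a primitive root iff g^(28/q) ≢ 1 (mod 29) for each prime q ∈ {2, 7}.
g = 2: 2^14 ≡ 28; 2^4 ≡ 16 — none is 1, so 2 is a primitive root.
So 2 is the smallest generator of (Z/29Z)^×.

2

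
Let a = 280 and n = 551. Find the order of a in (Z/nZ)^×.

252

ord(280) | φ(551) = φ(19·29) = (19−1)·(29−1) = 18·28 = 504 = 2^3 · 3^2 · 7.
Divisors of 504: 1, 2, 3, 4, 6, 7, 8, 9, 12, 14, 18, 21, 24, 28, 36, 42, 56, 63, 72, 84, 126, 168, 252, 504.
Evaluate successive powers at the divisors of 504:
280^1 ≡ 280 (mod 551)
280^2 ≡ 158 (mod 551)
280^3 ≡ 160 (mod 551)
280^4 ≡ 169 (mod 551)
280^6 ≡ 254 (mod 551)
280^7 ≡ 41 (mod 551)
280^8 ≡ 460 (mod 551)
280^9 ≡ 417 (mod 551)
280^12 ≡ 49 (mod 551)
280^14 ≡ 28 (mod 551)
280^18 ≡ 324 (mod 551)
280^21 ≡ 46 (mod 551)
280^24 ≡ 197 (mod 551)
280^28 ≡ 233 (mod 551)
280^36 ≡ 286 (mod 551)
280^42 ≡ 463 (mod 551)
280^56 ≡ 291 (mod 551)
280^63 ≡ 360 (mod 551)
280^72 ≡ 248 (mod 551)
280^84 ≡ 30 (mod 551)
280^126 ≡ 115 (mod 551)
280^168 ≡ 349 (mod 551)
280^252 ≡ 1 (mod 551) ✓
Hence ord(280) = 252.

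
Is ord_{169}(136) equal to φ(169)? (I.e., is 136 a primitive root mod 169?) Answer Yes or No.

Yes

φ(169) = φ(13^2) = 13·(13−1) = 156 = 2^2 · 3 · 13.
136 is a primitive root mod 169 iff 136^(φ(169)/q) ≢ 1 for every prime q | φ(169), i.e. q ∈ {2, 3, 13}.
136^78 ≡ 168 (mod 169)  [q = 2: ≢ 1 ✓]
136^52 ≡ 22 (mod 169)  [q = 3: ≢ 1 ✓]
136^12 ≡ 66 (mod 169)  [q = 13: ≢ 1 ✓]
All checks pass, so 136 has order 156 and is a primitive root modulo 169.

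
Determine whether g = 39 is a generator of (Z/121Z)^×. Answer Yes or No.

φ(121) = φ(11^2) = 11·(11−1) = 110 = 2 · 5 · 11.
An element g generates (Z/121Z)^× iff g^(110/q) ≢ 1 (mod 121) for each prime q ∈ {2, 5, 11}.
39^55 ≡ 120 (mod 121)  [q = 2: ≢ 1 ✓]
39^22 ≡ 3 (mod 121)  [q = 5: ≢ 1 ✓]
39^10 ≡ 111 (mod 121)  [q = 11: ≢ 1 ✓]
None equal 1, so ord_121(39) = 110: 39 is a primitive root.

Yes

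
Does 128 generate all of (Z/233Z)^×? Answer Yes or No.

No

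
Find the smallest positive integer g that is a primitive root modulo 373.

2

φ(373) = 373 − 1 = 372 = 2^2 · 3 · 31.
Test candidates g = 2, 3, … against the prime factors q ∈ {2, 3, 31} of φ(373): g is a generator iff g^(372/q) ≢ 1 for every such q.
g = 2: 2^186 ≡ 372; 2^124 ≡ 284; 2^12 ≡ 366 — none is 1, so 2 is a primitive root.
Hence the least primitive root of 373 is 2.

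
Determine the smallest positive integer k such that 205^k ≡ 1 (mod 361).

The order of 205 must divide φ(361) = φ(19^2) = 19·(19−1) = 342 = 2 · 3^2 · 19.
Divisors of 342: 1, 2, 3, 6, 9, 18, 19, 38, 57, 114, 171, 342.
Check 205^d mod 361 for each divisor in increasing order:
205^1 ≡ 205 (mod 361)
205^2 ≡ 149 (mod 361)
205^3 ≡ 221 (mod 361)
205^6 ≡ 106 (mod 361)
205^9 ≡ 322 (mod 361)
205^18 ≡ 77 (mod 361)
205^19 ≡ 262 (mod 361)
205^38 ≡ 54 (mod 361)
205^57 ≡ 69 (mod 361)
205^114 ≡ 68 (mod 361)
205^171 ≡ 360 (mod 361)
205^342 ≡ 1 (mod 361) ✓
Therefore the multiplicative order of 205 modulo 361 is 342.

342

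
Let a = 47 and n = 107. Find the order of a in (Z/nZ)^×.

Since 47 ∈ (Z/107Z)^×, its order divides φ(107) = 107 − 1 = 106 = 2 · 53.
Divisors of 106: 1, 2, 53, 106.
Test each divisor d:
47^1 ≡ 47
47^2 ≡ 69
47^53 ≡ 1
The smallest such exponent is 53, so the order of 47 is 53.

53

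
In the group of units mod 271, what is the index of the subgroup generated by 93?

15

ord(93) | φ(271) = 271 − 1 = 270 = 2 · 3^3 · 5.
Divisors of 270: 1, 2, 3, 5, 6, 9, 10, 15, 18, 27, 30, 45, 54, 90, 135, 270.
Evaluate successive powers at the divisors of 270:
93^1 ≡ 93
93^2 ≡ 248
93^3 ≡ 29
93^5 ≡ 146
93^6 ≡ 28
93^9 ≡ 270
93^10 ≡ 178
93^15 ≡ 243
93^18 ≡ 1
Thus |⟨93⟩| = ord(93) = 18.
Index = |(Z/271Z)^×| / |⟨93⟩| = 270 / 18 = 15.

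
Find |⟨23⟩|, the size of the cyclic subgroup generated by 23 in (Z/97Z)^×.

Since 23 ∈ (Z/97Z)^×, its order divides φ(97) = 97 − 1 = 96 = 2^5 · 3.
Divisors of 96: 1, 2, 3, 4, 6, 8, 12, 16, 24, 32, 48, 96.
Compute 23^d (mod 97) for the divisors d until we hit 1:
23^1 ≡ 23 (mod 97)
23^2 ≡ 44 (mod 97)
23^3 ≡ 42 (mod 97)
23^4 ≡ 93 (mod 97)
23^6 ≡ 18 (mod 97)
23^8 ≡ 16 (mod 97)
23^12 ≡ 33 (mod 97)
23^16 ≡ 62 (mod 97)
23^24 ≡ 22 (mod 97)
23^32 ≡ 61 (mod 97)
23^48 ≡ 96 (mod 97)
23^96 ≡ 1 (mod 97) ✓
The smallest such exponent is 96, so the order of 23 is 96.

96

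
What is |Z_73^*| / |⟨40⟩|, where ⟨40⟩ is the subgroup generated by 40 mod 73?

1

By Lagrange's theorem, ord_73(40) divides φ(73) = 73 − 1 = 72 = 2^3 · 3^2.
Divisors of 72: 1, 2, 3, 4, 6, 8, 9, 12, 18, 24, 36, 72.
Compute 40^d (mod 73) for the divisors d until we hit 1:
40^1 ≡ 40 (mod 73)
40^2 ≡ 67 (mod 73)
40^3 ≡ 52 (mod 73)
40^4 ≡ 36 (mod 73)
40^6 ≡ 3 (mod 73)
40^8 ≡ 55 (mod 73)
40^9 ≡ 10 (mod 73)
40^12 ≡ 9 (mod 73)
40^18 ≡ 27 (mod 73)
40^24 ≡ 8 (mod 73)
40^36 ≡ 72 (mod 73)
40^72 ≡ 1 (mod 73) ✓
Thus |⟨40⟩| = ord(40) = 72.
[(Z/73Z)^× : ⟨40⟩] = 72/72 = 1.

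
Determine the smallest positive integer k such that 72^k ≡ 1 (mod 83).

82

By Lagrange's theorem, ord_83(72) divides φ(83) = 83 − 1 = 82 = 2 · 41.
Divisors of 82: 1, 2, 41, 82.
Evaluate successive powers at the divisors of 82:
72^1 ≡ 72 (mod 83)
72^2 ≡ 38 (mod 83)
72^41 ≡ 82 (mod 83)
72^82 ≡ 1 (mod 83) ✓
Hence ord(72) = 82.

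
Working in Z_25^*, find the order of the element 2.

ord(2) | φ(25) = φ(5^2) = 5·(5−1) = 20 = 2^2 · 5.
Divisors of 20: 1, 2, 4, 5, 10, 20.
Compute 2^d (mod 25) for the divisors d until we hit 1:
2^1 ≡ 2 (mod 25)
2^2 ≡ 4 (mod 25)
2^4 ≡ 16 (mod 25)
2^5 ≡ 7 (mod 25)
2^10 ≡ 24 (mod 25)
2^20 ≡ 1 (mod 25) ✓
Hence ord(2) = 20.

20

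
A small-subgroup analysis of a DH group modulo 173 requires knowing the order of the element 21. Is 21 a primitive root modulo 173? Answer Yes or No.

φ(173) = 173 − 1 = 172 = 2^2 · 43.
It suffices to check that the order of 21 is not a proper divisor of 172: compute 21^(172/q) for q ∈ {2, 43}.
21^86 ≡ 1 (mod 173)  [q = 2: ≡ 1 ✗]
21^4 ≡ 29 (mod 173)  [q = 43: ≢ 1 ✓]
The check at q = 2 fails, so 21 generates a proper subgroup.

No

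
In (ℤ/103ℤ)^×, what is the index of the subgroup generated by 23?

Since 23 ∈ (Z/103Z)^×, its order divides φ(103) = 103 − 1 = 102 = 2 · 3 · 17.
Divisors of 102: 1, 2, 3, 6, 17, 34, 51, 102.
Compute 23^d (mod 103) for the divisors d until we hit 1:
23^1 ≡ 23 (mod 103)
23^2 ≡ 14 (mod 103)
23^3 ≡ 13 (mod 103)
23^6 ≡ 66 (mod 103)
23^17 ≡ 1 (mod 103) ✓
Thus |⟨23⟩| = ord(23) = 17.
The index is φ(103) / ord(23) = 102 / 17 = 6.

6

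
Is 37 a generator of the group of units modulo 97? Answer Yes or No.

Yes

φ(97) = 97 − 1 = 96 = 2^5 · 3.
An element g generates (Z/97Z)^× iff g^(96/q) ≢ 1 (mod 97) for each prime q ∈ {2, 3}.
37^48 ≡ 96 (mod 97)  [q = 2: ≢ 1 ✓]
37^32 ≡ 35 (mod 97)  [q = 3: ≢ 1 ✓]
All checks pass, so 37 has order 96 and is a primitive root modulo 97.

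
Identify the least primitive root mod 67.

2

φ(67) = 67 − 1 = 66 = 2 · 3 · 11.
Test candidates g = 2, 3, … against the prime factors q ∈ {2, 3, 11} of φ(67): g is a generator iff g^(66/q) ≢ 1 for every such q.
g = 2: 2^33 ≡ 66; 2^22 ≡ 37; 2^6 ≡ 64 — none is 1, so 2 is a primitive root.
Hence the least primitive root of 67 is 2.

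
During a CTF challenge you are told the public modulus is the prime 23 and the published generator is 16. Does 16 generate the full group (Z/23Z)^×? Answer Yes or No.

φ(23) = 23 − 1 = 22 = 2 · 11.
Test 16^(22/q) mod 23 for each prime factor q of 22:
16^11 ≡ 1 (mod 23)  [q = 2: ≡ 1 ✗]
16^2 ≡ 3 (mod 23)  [q = 11: ≢ 1 ✓]
Since 16^11 ≡ 1, the order of 16 divides 11 < 22, so 16 is not a primitive root.

No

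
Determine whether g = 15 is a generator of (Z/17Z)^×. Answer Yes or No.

No

φ(17) = 17 − 1 = 16 = 2^4.
An element g generates (Z/17Z)^× iff g^(16/q) ≢ 1 (mod 17) for each prime q ∈ {2}.
15^8 ≡ 1 (mod 17)  [q = 2: ≡ 1 ✗]
Since 15^8 ≡ 1, the order of 15 divides 8 < 16, so 15 is not a primitive root.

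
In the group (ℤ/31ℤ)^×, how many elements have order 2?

1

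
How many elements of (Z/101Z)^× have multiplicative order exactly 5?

4

φ(101) = 101 − 1 = 100 = 2^2 · 5^2.
In a cyclic group of order 100, there are φ(d) elements of order d for each divisor d of 100, and zero for non-divisors.
5 | 100, and φ(5) = 5 − 1 = 4.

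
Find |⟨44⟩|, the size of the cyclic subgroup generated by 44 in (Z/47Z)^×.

By Lagrange's theorem, ord_47(44) divides φ(47) = 47 − 1 = 46 = 2 · 23.
Divisors of 46: 1, 2, 23, 46.
Compute 44^d (mod 47) for the divisors d until we hit 1:
44^1 ≡ 44 (mod 47)
44^2 ≡ 9 (mod 47)
44^23 ≡ 46 (mod 47)
44^46 ≡ 1 (mod 47) ✓
Therefore the multiplicative order of 44 modulo 47 is 46.

46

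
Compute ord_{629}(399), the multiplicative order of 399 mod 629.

The order of 399 must divide φ(629) = φ(17·37) = (17−1)·(37−1) = 16·36 = 576 = 2^6 · 3^2.
Divisors of 576: 1, 2, 3, 4, 6, 8, 9, 12, 16, 18, 24, 32, 36, 48, 64, 72, 96, 144, 192, 288, 576.
Check 399^d mod 629 for each divisor in increasing order:
399^1 ≡ 399
399^2 ≡ 64
399^3 ≡ 376
399^4 ≡ 322
399^6 ≡ 480
399^8 ≡ 528
399^9 ≡ 586
399^12 ≡ 186
399^16 ≡ 137
399^18 ≡ 591
399^24 ≡ 1
The smallest such exponent is 24, so the order of 399 is 24.

24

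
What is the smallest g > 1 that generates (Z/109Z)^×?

6

φ(109) = 109 − 1 = 108 = 2^2 · 3^3.
g is a primitive root iff g^(108/q) ≢ 1 (mod 109) for each prime q ∈ {2, 3}.
g = 2: 2^54 ≡ 108; 2^36 ≡ 1 — hits 1, so not a primitive root.
g = 3: 3^54 ≡ 1 — hits 1, so not a primitive root.
g = 4: 4^54 ≡ 1 — hits 1, so not a primitive root.
g = 5: 5^54 ≡ 1 — hits 1, so not a primitive root.
g = 6: 6^54 ≡ 108; 6^36 ≡ 63 — none is 1, so 6 is a primitive root.
The smallest primitive root modulo 109 is 6.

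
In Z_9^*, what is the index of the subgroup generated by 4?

2

ord(4) | φ(9) = φ(3^2) = 3·(3−1) = 6 = 2 · 3.
Divisors of 6: 1, 2, 3, 6.
Evaluate successive powers at the divisors of 6:
4^1 ≡ 4
4^2 ≡ 7
4^3 ≡ 1
So ord_9(4) = 3, hence |⟨4⟩| = 3.
Index = |(Z/9Z)^×| / |⟨4⟩| = 6 / 3 = 2.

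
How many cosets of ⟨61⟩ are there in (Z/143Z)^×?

By Lagrange's theorem, ord_143(61) divides φ(143) = φ(11·13) = (11−1)·(13−1) = 10·12 = 120 = 2^3 · 3 · 5.
Divisors of 120: 1, 2, 3, 4, 5, 6, 8, 10, 12, 15, 20, 24, 30, 40, 60, 120.
Check 61^d mod 143 for each divisor in increasing order:
61^1 ≡ 61 (mod 143)
61^2 ≡ 3 (mod 143)
61^3 ≡ 40 (mod 143)
61^4 ≡ 9 (mod 143)
61^5 ≡ 120 (mod 143)
61^6 ≡ 27 (mod 143)
61^8 ≡ 81 (mod 143)
61^10 ≡ 100 (mod 143)
61^12 ≡ 14 (mod 143)
61^15 ≡ 131 (mod 143)
61^20 ≡ 133 (mod 143)
61^24 ≡ 53 (mod 143)
61^30 ≡ 1 (mod 143) ✓
Thus |⟨61⟩| = ord(61) = 30.
Index = |(Z/143Z)^×| / |⟨61⟩| = 120 / 30 = 4.

4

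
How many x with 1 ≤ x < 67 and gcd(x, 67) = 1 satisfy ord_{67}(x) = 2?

1

φ(67) = 67 − 1 = 66 = 2 · 3 · 11.
Since (Z/67Z)^× is cyclic of order 66, the number of elements of order d is φ(d) when d | 66 and 0 otherwise.
2 | 66, and φ(2) = 2 − 1 = 1.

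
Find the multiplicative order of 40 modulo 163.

ord(40) | φ(163) = 163 − 1 = 162 = 2 · 3^4.
Divisors of 162: 1, 2, 3, 6, 9, 18, 27, 54, 81, 162.
Evaluate successive powers at the divisors of 162:
40^1 ≡ 40
40^2 ≡ 133
40^3 ≡ 104
40^6 ≡ 58
40^9 ≡ 1
The smallest such exponent is 9, so the order of 40 is 9.

9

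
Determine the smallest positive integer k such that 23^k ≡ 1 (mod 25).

20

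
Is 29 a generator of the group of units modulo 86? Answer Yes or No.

Yes

φ(86) = φ(2)·φ(43) = 1·42 = 42 = 2 · 3 · 7.
29 is a primitive root mod 86 iff 29^(φ(86)/q) ≢ 1 for every prime q | φ(86), i.e. q ∈ {2, 3, 7}.
29^21 ≡ 85 (mod 86)  [q = 2: ≢ 1 ✓]
29^14 ≡ 49 (mod 86)  [q = 3: ≢ 1 ✓]
29^6 ≡ 21 (mod 86)  [q = 7: ≢ 1 ✓]
None equal 1, so ord_86(29) = 42: 29 is a primitive root.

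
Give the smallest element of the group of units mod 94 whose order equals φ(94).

5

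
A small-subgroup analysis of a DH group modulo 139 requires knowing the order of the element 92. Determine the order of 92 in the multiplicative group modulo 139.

138

ord(92) | φ(139) = 139 − 1 = 138 = 2 · 3 · 23.
Divisors of 138: 1, 2, 3, 6, 23, 46, 69, 138.
Check 92^d mod 139 for each divisor in increasing order:
92^1 ≡ 92
92^2 ≡ 124
92^3 ≡ 10
92^6 ≡ 100
92^23 ≡ 43
92^46 ≡ 42
92^69 ≡ 138
92^138 ≡ 1
So ord_139(92) = 138.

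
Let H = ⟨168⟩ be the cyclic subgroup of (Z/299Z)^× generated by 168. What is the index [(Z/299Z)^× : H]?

The order of 168 must divide φ(299) = φ(13·23) = (13−1)·(23−1) = 12·22 = 264 = 2^3 · 3 · 11.
Divisors of 264: 1, 2, 3, 4, 6, 8, 11, 12, 22, 24, 33, 44, 66, 88, 132, 264.
Test each divisor d:
168^1 ≡ 168 (mod 299)
168^2 ≡ 118 (mod 299)
168^3 ≡ 90 (mod 299)
168^4 ≡ 170 (mod 299)
168^6 ≡ 27 (mod 299)
168^8 ≡ 196 (mod 299)
168^11 ≡ 298 (mod 299)
168^12 ≡ 131 (mod 299)
168^22 ≡ 1 (mod 299) ✓
Thus |⟨168⟩| = ord(168) = 22.
[(Z/299Z)^× : ⟨168⟩] = 264/22 = 12.

12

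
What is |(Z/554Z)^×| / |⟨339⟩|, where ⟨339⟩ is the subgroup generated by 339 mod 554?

2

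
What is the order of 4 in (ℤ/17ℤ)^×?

4

ord(4) | φ(17) = 17 − 1 = 16 = 2^4.
Divisors of 16: 1, 2, 4, 8, 16.
Check 4^d mod 17 for each divisor in increasing order:
4^1 ≡ 4 (mod 17)
4^2 ≡ 16 (mod 17)
4^4 ≡ 1 (mod 17) ✓
The smallest such exponent is 4, so the order of 4 is 4.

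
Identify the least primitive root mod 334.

φ(334) = φ(2)·φ(167) = 1·166 = 166 = 2 · 83.
g is a primitive root iff g^(166/q) ≢ 1 (mod 334) for each prime q ∈ {2, 83}.
g = 2: gcd(2, 334) = 2 > 1, not a unit — skip.
g = 3: 3^83 ≡ 1 — hits 1, so not a primitive root.
g = 4: gcd(4, 334) = 2 > 1, not a unit — skip.
g = 5: 5^83 ≡ 333; 5^2 ≡ 25 — none is 1, so 5 is a primitive root.
So 5 is the smallest generator of (Z/334Z)^×.

5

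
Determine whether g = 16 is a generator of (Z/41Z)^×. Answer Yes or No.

φ(41) = 41 − 1 = 40 = 2^3 · 5.
It suffices to check that the order of 16 is not a proper divisor of 40: compute 16^(40/q) for q ∈ {2, 5}.
16^20 ≡ 1 (mod 41)  [q = 2: ≡ 1 ✗]
16^8 ≡ 37 (mod 41)  [q = 5: ≢ 1 ✓]
16^20 ≡ 1 shows ord(16) | 20, strictly less than φ(41); not a primitive root.

No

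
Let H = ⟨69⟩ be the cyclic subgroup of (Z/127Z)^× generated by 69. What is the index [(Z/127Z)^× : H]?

Since 69 ∈ (Z/127Z)^×, its order divides φ(127) = 127 − 1 = 126 = 2 · 3^2 · 7.
Divisors of 126: 1, 2, 3, 6, 7, 9, 14, 18, 21, 42, 63, 126.
Test each divisor d:
69^1 ≡ 69
69^2 ≡ 62
69^3 ≡ 87
69^6 ≡ 76
69^7 ≡ 37
69^9 ≡ 8
69^14 ≡ 99
69^18 ≡ 64
69^21 ≡ 107
69^42 ≡ 19
69^63 ≡ 1
Thus |⟨69⟩| = ord(69) = 63.
Index = |(Z/127Z)^×| / |⟨69⟩| = 126 / 63 = 2.

2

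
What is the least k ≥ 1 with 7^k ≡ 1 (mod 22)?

10

Since 7 ∈ (Z/22Z)^×, its order divides φ(22) = φ(2)·φ(11) = 1·10 = 10 = 2 · 5.
Divisors of 10: 1, 2, 5, 10.
Compute 7^d (mod 22) for the divisors d until we hit 1:
7^1 ≡ 7 (mod 22)
7^2 ≡ 5 (mod 22)
7^5 ≡ 21 (mod 22)
7^10 ≡ 1 (mod 22) ✓
The smallest such exponent is 10, so the order of 7 is 10.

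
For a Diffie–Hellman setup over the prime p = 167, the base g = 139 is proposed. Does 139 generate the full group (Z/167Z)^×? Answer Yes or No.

Yes

φ(167) = 167 − 1 = 166 = 2 · 83.
139 is a primitive root mod 167 iff 139^(φ(167)/q) ≢ 1 for every prime q | φ(167), i.e. q ∈ {2, 83}.
139^83 ≡ 166 (mod 167)  [q = 2: ≢ 1 ✓]
139^2 ≡ 116 (mod 167)  [q = 83: ≢ 1 ✓]
All checks pass, so 139 has order 166 and is a primitive root modulo 167.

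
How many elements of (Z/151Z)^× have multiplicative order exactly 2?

1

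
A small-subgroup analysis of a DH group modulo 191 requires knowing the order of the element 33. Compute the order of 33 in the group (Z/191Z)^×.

Since 33 ∈ (Z/191Z)^×, its order divides φ(191) = 191 − 1 = 190 = 2 · 5 · 19.
Divisors of 190: 1, 2, 5, 10, 19, 38, 95, 190.
Compute 33^d (mod 191) for the divisors d until we hit 1:
33^1 ≡ 33 (mod 191)
33^2 ≡ 134 (mod 191)
33^5 ≡ 66 (mod 191)
33^10 ≡ 154 (mod 191)
33^19 ≡ 82 (mod 191)
33^38 ≡ 39 (mod 191)
33^95 ≡ 190 (mod 191)
33^190 ≡ 1 (mod 191) ✓
The smallest such exponent is 190, so the order of 33 is 190.

190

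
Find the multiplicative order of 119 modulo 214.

ord(119) | φ(214) = φ(2)·φ(107) = 1·106 = 106 = 2 · 53.
Divisors of 106: 1, 2, 53, 106.
Compute 119^d (mod 214) for the divisors d until we hit 1:
119^1 ≡ 119
119^2 ≡ 37
119^53 ≡ 1
Hence ord(119) = 53.

53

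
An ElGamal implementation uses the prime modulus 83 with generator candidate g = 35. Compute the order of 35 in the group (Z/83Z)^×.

82

By Lagrange's theorem, ord_83(35) divides φ(83) = 83 − 1 = 82 = 2 · 41.
Divisors of 82: 1, 2, 41, 82.
Evaluate successive powers at the divisors of 82:
35^1 ≡ 35 (mod 83)
35^2 ≡ 63 (mod 83)
35^41 ≡ 82 (mod 83)
35^82 ≡ 1 (mod 83) ✓
Hence ord(35) = 82.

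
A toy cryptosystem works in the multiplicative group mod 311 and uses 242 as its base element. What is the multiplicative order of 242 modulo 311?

155

ord(242) | φ(311) = 311 − 1 = 310 = 2 · 5 · 31.
Divisors of 310: 1, 2, 5, 10, 31, 62, 155, 310.
Evaluate successive powers at the divisors of 310:
242^1 ≡ 242
242^2 ≡ 96
242^5 ≡ 91
242^10 ≡ 195
242^31 ≡ 36
242^62 ≡ 52
242^155 ≡ 1
So ord_311(242) = 155.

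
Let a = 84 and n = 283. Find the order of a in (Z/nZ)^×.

By Lagrange's theorem, ord_283(84) divides φ(283) = 283 − 1 = 282 = 2 · 3 · 47.
Divisors of 282: 1, 2, 3, 6, 47, 94, 141, 282.
Test each divisor d:
84^1 ≡ 84 (mod 283)
84^2 ≡ 264 (mod 283)
84^3 ≡ 102 (mod 283)
84^6 ≡ 216 (mod 283)
84^47 ≡ 282 (mod 283)
84^94 ≡ 1 (mod 283) ✓
The smallest such exponent is 94, so the order of 84 is 94.

94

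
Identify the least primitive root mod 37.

φ(37) = 37 − 1 = 36 = 2^2 · 3^2.
g is a primitive root iff g^(36/q) ≢ 1 (mod 37) for each prime q ∈ {2, 3}.
g = 2: 2^18 ≡ 36; 2^12 ≡ 26 — none is 1, so 2 is a primitive root.
Hence the least primitive root of 37 is 2.

2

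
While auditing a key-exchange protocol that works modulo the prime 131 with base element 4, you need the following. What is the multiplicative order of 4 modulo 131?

65

The order of 4 must divide φ(131) = 131 − 1 = 130 = 2 · 5 · 13.
Divisors of 130: 1, 2, 5, 10, 13, 26, 65, 130.
Test each divisor d:
4^1 ≡ 4 (mod 131)
4^2 ≡ 16 (mod 131)
4^5 ≡ 107 (mod 131)
4^10 ≡ 52 (mod 131)
4^13 ≡ 53 (mod 131)
4^26 ≡ 58 (mod 131)
4^65 ≡ 1 (mod 131) ✓
So ord_131(4) = 65.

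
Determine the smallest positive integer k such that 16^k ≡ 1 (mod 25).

Since 16 ∈ (Z/25Z)^×, its order divides φ(25) = φ(5^2) = 5·(5−1) = 20 = 2^2 · 5.
Divisors of 20: 1, 2, 4, 5, 10, 20.
Compute 16^d (mod 25) for the divisors d until we hit 1:
16^1 ≡ 16 (mod 25)
16^2 ≡ 6 (mod 25)
16^4 ≡ 11 (mod 25)
16^5 ≡ 1 (mod 25) ✓
So ord_25(16) = 5.

5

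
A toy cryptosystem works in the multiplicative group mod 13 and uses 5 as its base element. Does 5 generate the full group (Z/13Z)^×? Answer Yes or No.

No

φ(13) = 13 − 1 = 12 = 2^2 · 3.
It suffices to check that the order of 5 is not a proper divisor of 12: compute 5^(12/q) for q ∈ {2, 3}.
5^6 ≡ 12 (mod 13)  [q = 2: ≢ 1 ✓]
5^4 ≡ 1 (mod 13)  [q = 3: ≡ 1 ✗]
5^4 ≡ 1 shows ord(5) | 4, strictly less than φ(13); not a primitive root.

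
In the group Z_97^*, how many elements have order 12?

φ(97) = 97 − 1 = 96 = 2^5 · 3.
Since (Z/97Z)^× is cyclic of order 96, the number of elements of order d is φ(d) when d | 96 and 0 otherwise.
12 = 2^2 · 3 divides 96, and φ(12) = 4.

4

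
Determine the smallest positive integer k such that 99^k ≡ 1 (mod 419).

418

By Lagrange's theorem, ord_419(99) divides φ(419) = 419 − 1 = 418 = 2 · 11 · 19.
Divisors of 418: 1, 2, 11, 19, 22, 38, 209, 418.
Evaluate successive powers at the divisors of 418:
99^1 ≡ 99 (mod 419)
99^2 ≡ 164 (mod 419)
99^11 ≡ 76 (mod 419)
99^19 ≡ 360 (mod 419)
99^22 ≡ 329 (mod 419)
99^38 ≡ 129 (mod 419)
99^209 ≡ 418 (mod 419)
99^418 ≡ 1 (mod 419) ✓
The smallest such exponent is 418, so the order of 99 is 418.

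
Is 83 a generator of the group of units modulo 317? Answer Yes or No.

No

φ(317) = 317 − 1 = 316 = 2^2 · 79.
It suffices to check that the order of 83 is not a proper divisor of 316: compute 83^(316/q) for q ∈ {2, 79}.
83^158 ≡ 1 (mod 317)  [q = 2: ≡ 1 ✗]
83^4 ≡ 251 (mod 317)  [q = 79: ≢ 1 ✓]
83^158 ≡ 1 shows ord(83) | 158, strictly less than φ(317); not a primitive root.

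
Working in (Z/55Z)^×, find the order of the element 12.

The order of 12 must divide φ(55) = φ(5·11) = (5−1)·(11−1) = 4·10 = 40 = 2^3 · 5.
Divisors of 40: 1, 2, 4, 5, 8, 10, 20, 40.
Test each divisor d:
12^1 ≡ 12
12^2 ≡ 34
12^4 ≡ 1
Hence ord(12) = 4.

4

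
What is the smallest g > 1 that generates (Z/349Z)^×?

2

φ(349) = 349 − 1 = 348 = 2^2 · 3 · 29.
g is a primitive root iff g^(348/q) ≢ 1 (mod 349) for each prime q ∈ {2, 3, 29}.
g = 2: 2^174 ≡ 348; 2^116 ≡ 226; 2^12 ≡ 257 — none is 1, so 2 is a primitive root.
The smallest primitive root modulo 349 is 2.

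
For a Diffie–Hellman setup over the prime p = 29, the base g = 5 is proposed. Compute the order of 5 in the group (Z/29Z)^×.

14

ord(5) | φ(29) = 29 − 1 = 28 = 2^2 · 7.
Divisors of 28: 1, 2, 4, 7, 14, 28.
Check 5^d mod 29 for each divisor in increasing order:
5^1 ≡ 5 (mod 29)
5^2 ≡ 25 (mod 29)
5^4 ≡ 16 (mod 29)
5^7 ≡ 28 (mod 29)
5^14 ≡ 1 (mod 29) ✓
The smallest such exponent is 14, so the order of 5 is 14.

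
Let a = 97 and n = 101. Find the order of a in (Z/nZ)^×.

25

By Lagrange's theorem, ord_101(97) divides φ(101) = 101 − 1 = 100 = 2^2 · 5^2.
Divisors of 100: 1, 2, 4, 5, 10, 20, 25, 50, 100.
Test each divisor d:
97^1 ≡ 97
97^2 ≡ 16
97^4 ≡ 54
97^5 ≡ 87
97^10 ≡ 95
97^20 ≡ 36
97^25 ≡ 1
So ord_101(97) = 25.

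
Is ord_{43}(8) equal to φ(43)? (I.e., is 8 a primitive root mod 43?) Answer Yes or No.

No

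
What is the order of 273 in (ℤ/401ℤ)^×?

200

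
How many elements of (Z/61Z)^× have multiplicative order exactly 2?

1

φ(61) = 61 − 1 = 60 = 2^2 · 3 · 5.
Since (Z/61Z)^× is cyclic of order 60, the number of elements of order d is φ(d) when d | 60 and 0 otherwise.
2 | 60, and φ(2) = 2 − 1 = 1.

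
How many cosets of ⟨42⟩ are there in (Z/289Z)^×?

2

ord(42) | φ(289) = φ(17^2) = 17·(17−1) = 272 = 2^4 · 17.
Divisors of 272: 1, 2, 4, 8, 16, 17, 34, 68, 136, 272.
Check 42^d mod 289 for each divisor in increasing order:
42^1 ≡ 42 (mod 289)
42^2 ≡ 30 (mod 289)
42^4 ≡ 33 (mod 289)
42^8 ≡ 222 (mod 289)
42^16 ≡ 154 (mod 289)
42^17 ≡ 110 (mod 289)
42^34 ≡ 251 (mod 289)
42^68 ≡ 288 (mod 289)
42^136 ≡ 1 (mod 289) ✓
So ord_289(42) = 136, hence |⟨42⟩| = 136.
[(Z/289Z)^× : ⟨42⟩] = 272/136 = 2.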